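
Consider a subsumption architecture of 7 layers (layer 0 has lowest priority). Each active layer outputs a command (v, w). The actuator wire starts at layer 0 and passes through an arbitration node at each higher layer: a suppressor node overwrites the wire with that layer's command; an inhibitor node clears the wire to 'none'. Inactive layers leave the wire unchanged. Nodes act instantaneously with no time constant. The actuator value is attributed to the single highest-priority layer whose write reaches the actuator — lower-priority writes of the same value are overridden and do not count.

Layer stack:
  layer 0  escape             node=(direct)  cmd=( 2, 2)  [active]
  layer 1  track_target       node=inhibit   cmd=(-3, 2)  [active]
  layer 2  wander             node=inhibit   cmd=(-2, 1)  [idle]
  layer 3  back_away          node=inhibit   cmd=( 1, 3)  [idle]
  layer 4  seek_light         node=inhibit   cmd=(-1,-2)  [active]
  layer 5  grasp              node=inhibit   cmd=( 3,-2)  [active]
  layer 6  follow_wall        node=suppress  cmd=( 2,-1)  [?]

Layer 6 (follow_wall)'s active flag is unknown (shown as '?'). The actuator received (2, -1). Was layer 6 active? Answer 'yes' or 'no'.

If layer 6 is active=yes:
  actuator would be (2, -1)
If layer 6 is active=no:
  actuator would be none
Observed (2, -1), so layer 6 was active.

yes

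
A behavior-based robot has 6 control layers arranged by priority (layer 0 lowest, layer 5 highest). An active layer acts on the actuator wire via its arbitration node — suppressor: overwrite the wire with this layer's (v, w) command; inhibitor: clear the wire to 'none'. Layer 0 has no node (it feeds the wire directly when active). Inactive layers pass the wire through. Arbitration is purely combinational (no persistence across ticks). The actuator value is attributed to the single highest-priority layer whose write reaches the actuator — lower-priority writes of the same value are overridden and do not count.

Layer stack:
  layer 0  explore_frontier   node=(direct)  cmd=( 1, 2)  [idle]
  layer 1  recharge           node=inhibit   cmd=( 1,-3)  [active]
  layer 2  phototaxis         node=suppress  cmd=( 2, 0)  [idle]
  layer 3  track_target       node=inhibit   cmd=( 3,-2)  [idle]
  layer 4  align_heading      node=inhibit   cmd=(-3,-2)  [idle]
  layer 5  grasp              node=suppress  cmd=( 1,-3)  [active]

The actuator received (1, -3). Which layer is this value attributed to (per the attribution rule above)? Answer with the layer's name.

grasp

[0] explore_frontier off; wire := none
[1] recharge on (inhibit); wire := none
[2] phototaxis off; pass none
[3] track_target off; pass none
[4] align_heading off; pass none
[5] grasp on (suppress); wire := (1, -3)
output (1, -3)
last writer: layer 5 = grasp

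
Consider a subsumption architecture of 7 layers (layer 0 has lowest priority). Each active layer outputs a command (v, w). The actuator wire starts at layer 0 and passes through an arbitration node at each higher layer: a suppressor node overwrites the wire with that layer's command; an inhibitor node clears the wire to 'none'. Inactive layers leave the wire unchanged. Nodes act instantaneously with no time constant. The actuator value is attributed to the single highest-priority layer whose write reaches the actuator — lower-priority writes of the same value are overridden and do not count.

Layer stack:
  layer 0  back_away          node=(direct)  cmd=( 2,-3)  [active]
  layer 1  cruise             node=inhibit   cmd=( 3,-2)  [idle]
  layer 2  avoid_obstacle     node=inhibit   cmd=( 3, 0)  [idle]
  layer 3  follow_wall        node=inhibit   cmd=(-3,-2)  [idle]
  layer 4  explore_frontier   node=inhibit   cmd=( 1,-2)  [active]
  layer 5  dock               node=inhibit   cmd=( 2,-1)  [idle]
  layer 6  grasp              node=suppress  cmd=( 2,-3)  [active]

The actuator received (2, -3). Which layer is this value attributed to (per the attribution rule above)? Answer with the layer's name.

grasp

layer 0 (back_away) active — direct: (2, -3)
layer 1 (cruise) idle — unchanged: (2, -3)
layer 2 (avoid_obstacle) idle — unchanged: (2, -3)
layer 3 (follow_wall) idle — unchanged: (2, -3)
layer 4 (explore_frontier) active — inhibits: none
layer 5 (dock) idle — unchanged: none
layer 6 (grasp) active — suppresses: (2, -3)
→ actuator (2, -3)
last writer: layer 6 = grasp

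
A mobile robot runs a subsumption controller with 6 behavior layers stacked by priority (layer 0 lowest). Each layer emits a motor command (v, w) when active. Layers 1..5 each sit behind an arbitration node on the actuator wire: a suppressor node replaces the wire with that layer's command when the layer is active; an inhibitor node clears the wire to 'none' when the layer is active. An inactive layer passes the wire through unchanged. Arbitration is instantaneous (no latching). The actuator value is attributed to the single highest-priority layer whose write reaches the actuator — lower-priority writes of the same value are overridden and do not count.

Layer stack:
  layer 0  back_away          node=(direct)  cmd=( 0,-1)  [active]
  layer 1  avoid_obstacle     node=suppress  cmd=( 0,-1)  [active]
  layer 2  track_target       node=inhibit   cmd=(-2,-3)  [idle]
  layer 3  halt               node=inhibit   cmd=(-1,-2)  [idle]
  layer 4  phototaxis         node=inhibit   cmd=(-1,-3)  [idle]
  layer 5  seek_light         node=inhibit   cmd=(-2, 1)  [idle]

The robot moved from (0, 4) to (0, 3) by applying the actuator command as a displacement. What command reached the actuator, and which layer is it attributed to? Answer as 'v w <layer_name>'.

displacement = (0, 3) − (0, 4) = (0, -1)
layer 0 (back_away) active — direct: (0, -1)
layer 1 (avoid_obstacle) active — suppresses: (0, -1)
layer 2 (track_target) idle — unchanged: (0, -1)
layer 3 (halt) idle — unchanged: (0, -1)
layer 4 (phototaxis) idle — unchanged: (0, -1)
layer 5 (seek_light) idle — unchanged: (0, -1)
→ actuator (0, -1) — from layer 1 (avoid_obstacle)

0 -1 avoid_obstacle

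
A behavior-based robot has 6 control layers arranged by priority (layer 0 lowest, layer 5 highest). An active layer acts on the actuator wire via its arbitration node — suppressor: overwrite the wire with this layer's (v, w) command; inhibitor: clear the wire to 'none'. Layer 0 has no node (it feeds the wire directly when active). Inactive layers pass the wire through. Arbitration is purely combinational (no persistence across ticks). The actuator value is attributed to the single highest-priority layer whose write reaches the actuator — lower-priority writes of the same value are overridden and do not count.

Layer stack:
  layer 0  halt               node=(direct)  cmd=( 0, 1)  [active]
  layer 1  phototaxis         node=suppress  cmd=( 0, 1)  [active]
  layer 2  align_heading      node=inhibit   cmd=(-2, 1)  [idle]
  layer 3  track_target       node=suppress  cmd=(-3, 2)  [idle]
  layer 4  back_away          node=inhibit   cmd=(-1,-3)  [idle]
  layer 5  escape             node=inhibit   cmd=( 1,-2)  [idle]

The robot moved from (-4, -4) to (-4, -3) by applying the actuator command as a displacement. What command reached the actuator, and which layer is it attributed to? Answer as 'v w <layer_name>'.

0 1 phototaxis

displacement = (-4, -3) − (-4, -4) = (0, 1)
[0] halt on; wire := (0, 1)
[1] phototaxis on (suppress); wire := (0, 1)
[2] align_heading off; pass (0, 1)
[3] track_target off; pass (0, 1)
[4] back_away off; pass (0, 1)
[5] escape off; pass (0, 1)
output (0, 1) — from layer 1 (phototaxis)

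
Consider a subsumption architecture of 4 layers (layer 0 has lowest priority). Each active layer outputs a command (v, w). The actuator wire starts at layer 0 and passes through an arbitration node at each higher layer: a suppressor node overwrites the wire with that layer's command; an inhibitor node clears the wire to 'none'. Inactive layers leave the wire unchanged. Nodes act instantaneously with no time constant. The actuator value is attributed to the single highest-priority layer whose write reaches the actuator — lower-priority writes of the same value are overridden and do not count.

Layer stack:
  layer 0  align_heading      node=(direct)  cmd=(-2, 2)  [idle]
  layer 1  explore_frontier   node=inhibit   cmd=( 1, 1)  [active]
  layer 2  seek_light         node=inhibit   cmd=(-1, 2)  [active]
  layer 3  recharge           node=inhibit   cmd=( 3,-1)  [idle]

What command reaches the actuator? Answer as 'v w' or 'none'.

L0 align_heading: idle → wire = none
L1 explore_frontier: active, inhibitor → wire = none
L2 seek_light: active, inhibitor → wire = none
L3 recharge: idle → wire stays none
actuator = none

none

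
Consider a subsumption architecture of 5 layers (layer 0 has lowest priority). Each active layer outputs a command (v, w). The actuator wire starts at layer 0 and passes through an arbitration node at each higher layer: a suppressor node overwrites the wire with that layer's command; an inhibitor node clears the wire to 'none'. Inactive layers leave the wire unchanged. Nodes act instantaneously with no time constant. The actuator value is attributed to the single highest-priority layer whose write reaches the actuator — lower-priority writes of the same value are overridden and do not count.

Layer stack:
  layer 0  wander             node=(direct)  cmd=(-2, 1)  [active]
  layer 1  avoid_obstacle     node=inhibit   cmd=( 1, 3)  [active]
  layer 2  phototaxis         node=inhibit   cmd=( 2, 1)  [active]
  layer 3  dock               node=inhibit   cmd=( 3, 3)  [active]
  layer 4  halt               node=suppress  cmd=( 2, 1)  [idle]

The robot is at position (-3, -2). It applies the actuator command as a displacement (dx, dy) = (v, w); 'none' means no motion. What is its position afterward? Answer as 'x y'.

-3 -2

[0] wander on; wire := (-2, 1)
[1] avoid_obstacle on (inhibit); wire := none
[2] phototaxis on (inhibit); wire := none
[3] dock on (inhibit); wire := none
[4] halt off; pass none
output none
position: (-3, -2) + none = (-3, -2)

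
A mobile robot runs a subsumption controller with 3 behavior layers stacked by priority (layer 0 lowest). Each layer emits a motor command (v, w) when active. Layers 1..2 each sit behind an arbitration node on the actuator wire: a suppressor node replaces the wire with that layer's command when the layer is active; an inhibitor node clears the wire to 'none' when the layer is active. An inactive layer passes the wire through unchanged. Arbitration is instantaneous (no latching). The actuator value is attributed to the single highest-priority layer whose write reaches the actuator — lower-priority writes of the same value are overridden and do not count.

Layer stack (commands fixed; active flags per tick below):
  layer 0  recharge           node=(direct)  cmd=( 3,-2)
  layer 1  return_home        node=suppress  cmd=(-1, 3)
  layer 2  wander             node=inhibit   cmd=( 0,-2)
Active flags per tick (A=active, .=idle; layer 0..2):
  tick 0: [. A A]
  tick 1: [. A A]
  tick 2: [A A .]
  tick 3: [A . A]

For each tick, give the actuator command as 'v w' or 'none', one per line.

none
none
-1 3
none

tick 0:
  layer 0 (recharge) idle — none
  layer 1 (return_home) active — suppresses: (-1, 3)
  layer 2 (wander) active — inhibits: none
  → actuator none
tick 1:
  layer 0 (recharge) idle — none
  layer 1 (return_home) active — suppresses: (-1, 3)
  layer 2 (wander) active — inhibits: none
  → actuator none
tick 2:
  layer 0 (recharge) active — direct: (3, -2)
  layer 1 (return_home) active — suppresses: (-1, 3)
  layer 2 (wander) idle — unchanged: (-1, 3)
  → actuator (-1, 3)
tick 3:
  layer 0 (recharge) active — direct: (3, -2)
  layer 1 (return_home) idle — unchanged: (3, -2)
  layer 2 (wander) active — inhibits: none
  → actuator none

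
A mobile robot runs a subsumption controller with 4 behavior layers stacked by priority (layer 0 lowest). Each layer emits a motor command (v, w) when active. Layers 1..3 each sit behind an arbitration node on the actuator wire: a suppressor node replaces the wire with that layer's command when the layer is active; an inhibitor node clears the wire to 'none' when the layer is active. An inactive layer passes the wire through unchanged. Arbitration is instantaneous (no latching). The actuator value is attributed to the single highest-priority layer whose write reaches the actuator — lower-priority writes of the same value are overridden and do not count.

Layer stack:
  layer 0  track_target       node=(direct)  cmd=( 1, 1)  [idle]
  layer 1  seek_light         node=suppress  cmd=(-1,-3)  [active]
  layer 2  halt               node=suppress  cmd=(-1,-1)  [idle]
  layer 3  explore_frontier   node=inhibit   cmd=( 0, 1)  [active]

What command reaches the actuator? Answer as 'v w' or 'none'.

[0] track_target off; wire := none
[1] seek_light on (suppress); wire := (-1, -3)
[2] halt off; pass (-1, -3)
[3] explore_frontier on (inhibit); wire := none
output none

none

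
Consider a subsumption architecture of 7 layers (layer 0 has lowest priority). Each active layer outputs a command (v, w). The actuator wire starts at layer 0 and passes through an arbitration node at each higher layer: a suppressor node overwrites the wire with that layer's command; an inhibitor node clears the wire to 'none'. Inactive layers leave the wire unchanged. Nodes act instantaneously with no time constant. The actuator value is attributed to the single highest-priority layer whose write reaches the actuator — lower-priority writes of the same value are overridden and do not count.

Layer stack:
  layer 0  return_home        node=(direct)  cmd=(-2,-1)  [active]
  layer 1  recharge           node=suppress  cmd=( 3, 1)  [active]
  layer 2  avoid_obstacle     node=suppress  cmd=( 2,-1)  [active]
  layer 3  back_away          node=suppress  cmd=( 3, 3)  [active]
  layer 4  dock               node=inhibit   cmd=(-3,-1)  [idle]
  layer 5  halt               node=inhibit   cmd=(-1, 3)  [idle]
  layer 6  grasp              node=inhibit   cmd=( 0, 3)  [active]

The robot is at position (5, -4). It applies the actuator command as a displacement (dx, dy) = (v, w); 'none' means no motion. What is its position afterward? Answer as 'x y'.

5 -4

[0] return_home on; wire := (-2, -1)
[1] recharge on (suppress); wire := (3, 1)
[2] avoid_obstacle on (suppress); wire := (2, -1)
[3] back_away on (suppress); wire := (3, 3)
[4] dock off; pass (3, 3)
[5] halt off; pass (3, 3)
[6] grasp on (inhibit); wire := none
output none
position: (5, -4) + none = (5, -4)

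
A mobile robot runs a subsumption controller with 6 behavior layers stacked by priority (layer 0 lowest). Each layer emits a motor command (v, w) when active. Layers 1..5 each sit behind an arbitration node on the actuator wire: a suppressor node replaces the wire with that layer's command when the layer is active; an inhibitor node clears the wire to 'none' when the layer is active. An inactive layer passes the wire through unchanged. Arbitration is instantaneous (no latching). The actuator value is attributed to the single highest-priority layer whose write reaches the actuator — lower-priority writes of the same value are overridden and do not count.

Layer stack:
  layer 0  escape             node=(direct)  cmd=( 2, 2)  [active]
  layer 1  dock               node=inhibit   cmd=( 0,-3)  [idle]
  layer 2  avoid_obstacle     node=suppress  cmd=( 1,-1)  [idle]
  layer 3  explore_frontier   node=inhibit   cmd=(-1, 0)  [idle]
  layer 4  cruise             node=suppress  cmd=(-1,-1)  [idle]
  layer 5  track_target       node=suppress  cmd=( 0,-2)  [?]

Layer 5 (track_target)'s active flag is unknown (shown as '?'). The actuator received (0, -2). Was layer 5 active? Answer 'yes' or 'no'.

yes

If layer 5 is active=yes:
  actuator would be (0, -2)
If layer 5 is active=no:
  actuator would be (2, 2)
Observed (0, -2), so layer 5 was active.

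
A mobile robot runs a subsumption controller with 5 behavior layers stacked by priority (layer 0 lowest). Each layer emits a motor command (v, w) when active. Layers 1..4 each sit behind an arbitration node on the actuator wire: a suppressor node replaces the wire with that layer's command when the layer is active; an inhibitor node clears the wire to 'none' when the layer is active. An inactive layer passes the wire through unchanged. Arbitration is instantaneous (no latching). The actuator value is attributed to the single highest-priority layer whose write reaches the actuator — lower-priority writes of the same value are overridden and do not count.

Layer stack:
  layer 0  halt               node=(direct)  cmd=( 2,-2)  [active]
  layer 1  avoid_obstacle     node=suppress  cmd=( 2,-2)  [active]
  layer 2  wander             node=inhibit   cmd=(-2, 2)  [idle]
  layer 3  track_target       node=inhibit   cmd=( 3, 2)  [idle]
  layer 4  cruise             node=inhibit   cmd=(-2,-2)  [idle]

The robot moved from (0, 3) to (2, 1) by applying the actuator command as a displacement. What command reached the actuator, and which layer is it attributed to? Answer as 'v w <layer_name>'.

2 -2 avoid_obstacle

displacement = (2, 1) − (0, 3) = (2, -2)
L0 halt: active, feeds wire = (2, -2)
L1 avoid_obstacle: active, suppressor → wire = (2, -2)
L2 wander: idle → wire stays (2, -2)
L3 track_target: idle → wire stays (2, -2)
L4 cruise: idle → wire stays (2, -2)
actuator = (2, -2) — from layer 1 (avoid_obstacle)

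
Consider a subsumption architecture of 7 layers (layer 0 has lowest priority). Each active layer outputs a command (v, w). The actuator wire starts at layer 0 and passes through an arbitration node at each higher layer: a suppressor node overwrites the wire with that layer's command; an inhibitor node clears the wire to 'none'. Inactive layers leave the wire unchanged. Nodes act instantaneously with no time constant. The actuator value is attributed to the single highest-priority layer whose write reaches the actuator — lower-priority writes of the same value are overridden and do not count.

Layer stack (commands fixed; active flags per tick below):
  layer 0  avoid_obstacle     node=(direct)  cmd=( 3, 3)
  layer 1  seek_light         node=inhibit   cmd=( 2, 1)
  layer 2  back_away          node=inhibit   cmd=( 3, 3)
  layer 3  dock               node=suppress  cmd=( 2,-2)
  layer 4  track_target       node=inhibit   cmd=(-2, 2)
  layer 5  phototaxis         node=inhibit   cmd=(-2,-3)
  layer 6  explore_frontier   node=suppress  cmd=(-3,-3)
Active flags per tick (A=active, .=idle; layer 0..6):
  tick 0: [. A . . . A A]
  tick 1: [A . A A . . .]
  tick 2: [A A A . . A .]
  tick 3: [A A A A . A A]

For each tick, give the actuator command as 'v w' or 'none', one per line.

-3 -3
2 -2
none
-3 -3

tick 0:
  [0] avoid_obstacle off; wire := none
  [1] seek_light on (inhibit); wire := none
  [2] back_away off; pass none
  [3] dock off; pass none
  [4] track_target off; pass none
  [5] phototaxis on (inhibit); wire := none
  [6] explore_frontier on (suppress); wire := (-3, -3)
  output (-3, -3)
tick 1:
  [0] avoid_obstacle on; wire := (3, 3)
  [1] seek_light off; pass (3, 3)
  [2] back_away on (inhibit); wire := none
  [3] dock on (suppress); wire := (2, -2)
  [4] track_target off; pass (2, -2)
  [5] phototaxis off; pass (2, -2)
  [6] explore_frontier off; pass (2, -2)
  output (2, -2)
tick 2:
  [0] avoid_obstacle on; wire := (3, 3)
  [1] seek_light on (inhibit); wire := none
  [2] back_away on (inhibit); wire := none
  [3] dock off; pass none
  [4] track_target off; pass none
  [5] phototaxis on (inhibit); wire := none
  [6] explore_frontier off; pass none
  output none
tick 3:
  [0] avoid_obstacle on; wire := (3, 3)
  [1] seek_light on (inhibit); wire := none
  [2] back_away on (inhibit); wire := none
  [3] dock on (suppress); wire := (2, -2)
  [4] track_target off; pass (2, -2)
  [5] phototaxis on (inhibit); wire := none
  [6] explore_frontier on (suppress); wire := (-3, -3)
  output (-3, -3)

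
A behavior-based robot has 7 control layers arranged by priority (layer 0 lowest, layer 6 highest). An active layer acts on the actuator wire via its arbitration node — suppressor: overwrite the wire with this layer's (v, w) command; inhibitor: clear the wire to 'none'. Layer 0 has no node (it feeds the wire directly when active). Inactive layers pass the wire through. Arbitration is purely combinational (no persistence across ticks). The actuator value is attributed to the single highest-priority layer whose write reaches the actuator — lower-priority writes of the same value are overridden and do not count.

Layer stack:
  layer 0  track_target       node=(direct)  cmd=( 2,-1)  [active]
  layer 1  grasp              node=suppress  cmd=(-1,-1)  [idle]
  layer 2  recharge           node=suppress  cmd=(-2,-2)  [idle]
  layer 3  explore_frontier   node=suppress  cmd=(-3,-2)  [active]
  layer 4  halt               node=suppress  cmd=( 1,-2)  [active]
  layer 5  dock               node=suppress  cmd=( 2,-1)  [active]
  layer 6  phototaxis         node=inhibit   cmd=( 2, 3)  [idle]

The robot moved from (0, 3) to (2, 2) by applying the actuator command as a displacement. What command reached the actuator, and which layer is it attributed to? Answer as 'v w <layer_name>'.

2 -1 dock

displacement = (2, 2) − (0, 3) = (2, -1)
L0 track_target: active, feeds wire = (2, -1)
L1 grasp: idle → wire stays (2, -1)
L2 recharge: idle → wire stays (2, -1)
L3 explore_frontier: active, suppressor → wire = (-3, -2)
L4 halt: active, suppressor → wire = (1, -2)
L5 dock: active, suppressor → wire = (2, -1)
L6 phototaxis: idle → wire stays (2, -1)
actuator = (2, -1) — from layer 5 (dock)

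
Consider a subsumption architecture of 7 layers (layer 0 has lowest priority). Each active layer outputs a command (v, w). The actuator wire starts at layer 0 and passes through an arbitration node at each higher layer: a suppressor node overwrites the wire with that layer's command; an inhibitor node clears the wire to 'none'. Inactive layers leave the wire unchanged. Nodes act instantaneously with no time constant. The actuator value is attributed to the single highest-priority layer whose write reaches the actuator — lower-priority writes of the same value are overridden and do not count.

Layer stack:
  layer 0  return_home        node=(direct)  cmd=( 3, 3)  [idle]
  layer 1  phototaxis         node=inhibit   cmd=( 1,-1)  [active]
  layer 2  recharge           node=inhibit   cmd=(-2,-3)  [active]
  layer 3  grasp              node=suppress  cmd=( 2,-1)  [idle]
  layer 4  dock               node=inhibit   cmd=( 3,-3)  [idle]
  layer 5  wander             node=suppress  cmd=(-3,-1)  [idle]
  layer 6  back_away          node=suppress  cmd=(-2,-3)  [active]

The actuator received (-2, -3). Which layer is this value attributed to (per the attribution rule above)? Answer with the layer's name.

layer 0 (return_home) idle — none
layer 1 (phototaxis) active — inhibits: none
layer 2 (recharge) active — inhibits: none
layer 3 (grasp) idle — unchanged: none
layer 4 (dock) idle — unchanged: none
layer 5 (wander) idle — unchanged: none
layer 6 (back_away) active — suppresses: (-2, -3)
→ actuator (-2, -3)
last writer: layer 6 = back_away

back_away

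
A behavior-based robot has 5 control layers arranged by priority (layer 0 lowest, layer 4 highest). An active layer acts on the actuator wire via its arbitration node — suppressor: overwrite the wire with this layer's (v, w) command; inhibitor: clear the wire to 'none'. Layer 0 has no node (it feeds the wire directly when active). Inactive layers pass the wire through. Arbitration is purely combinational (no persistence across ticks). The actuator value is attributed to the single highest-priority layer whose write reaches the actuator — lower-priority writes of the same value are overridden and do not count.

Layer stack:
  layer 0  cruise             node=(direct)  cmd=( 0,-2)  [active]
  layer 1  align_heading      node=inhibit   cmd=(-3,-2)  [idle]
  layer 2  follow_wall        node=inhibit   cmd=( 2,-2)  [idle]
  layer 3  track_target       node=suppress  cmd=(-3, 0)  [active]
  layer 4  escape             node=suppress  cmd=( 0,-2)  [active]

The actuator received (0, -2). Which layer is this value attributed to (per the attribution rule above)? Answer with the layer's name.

escape

layer 0 (cruise) active — direct: (0, -2)
layer 1 (align_heading) idle — unchanged: (0, -2)
layer 2 (follow_wall) idle — unchanged: (0, -2)
layer 3 (track_target) active — suppresses: (-3, 0)
layer 4 (escape) active — suppresses: (0, -2)
→ actuator (0, -2)
last writer: layer 4 = escape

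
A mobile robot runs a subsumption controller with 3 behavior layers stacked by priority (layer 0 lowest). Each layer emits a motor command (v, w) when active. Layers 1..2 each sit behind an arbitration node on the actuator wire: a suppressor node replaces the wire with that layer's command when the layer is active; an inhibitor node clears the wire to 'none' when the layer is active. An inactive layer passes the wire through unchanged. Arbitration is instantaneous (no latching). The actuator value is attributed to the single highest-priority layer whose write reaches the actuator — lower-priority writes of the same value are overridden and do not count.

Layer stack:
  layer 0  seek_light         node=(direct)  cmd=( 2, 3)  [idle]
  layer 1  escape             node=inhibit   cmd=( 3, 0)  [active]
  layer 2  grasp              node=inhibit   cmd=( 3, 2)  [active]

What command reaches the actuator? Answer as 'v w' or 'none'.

L0 seek_light: idle → wire = none
L1 escape: active, inhibitor → wire = none
L2 grasp: active, inhibitor → wire = none
actuator = none

none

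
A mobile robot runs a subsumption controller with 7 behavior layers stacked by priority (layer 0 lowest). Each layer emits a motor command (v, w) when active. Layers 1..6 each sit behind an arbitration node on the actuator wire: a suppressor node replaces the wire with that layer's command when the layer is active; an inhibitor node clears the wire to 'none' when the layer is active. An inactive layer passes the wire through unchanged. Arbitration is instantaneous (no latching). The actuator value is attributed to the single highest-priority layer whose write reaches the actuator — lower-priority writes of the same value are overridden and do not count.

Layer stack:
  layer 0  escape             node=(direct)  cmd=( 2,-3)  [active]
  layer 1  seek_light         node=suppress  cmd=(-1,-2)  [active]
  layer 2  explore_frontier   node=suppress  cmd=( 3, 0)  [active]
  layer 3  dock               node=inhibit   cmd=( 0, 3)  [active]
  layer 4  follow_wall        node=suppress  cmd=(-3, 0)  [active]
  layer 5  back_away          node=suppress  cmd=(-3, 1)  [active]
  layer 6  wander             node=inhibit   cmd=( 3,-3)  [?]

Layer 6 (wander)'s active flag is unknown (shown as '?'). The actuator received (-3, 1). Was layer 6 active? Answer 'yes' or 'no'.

If layer 6 is active=yes:
  actuator would be none
If layer 6 is active=no:
  actuator would be (-3, 1)
Observed (-3, 1), so layer 6 was idle.

no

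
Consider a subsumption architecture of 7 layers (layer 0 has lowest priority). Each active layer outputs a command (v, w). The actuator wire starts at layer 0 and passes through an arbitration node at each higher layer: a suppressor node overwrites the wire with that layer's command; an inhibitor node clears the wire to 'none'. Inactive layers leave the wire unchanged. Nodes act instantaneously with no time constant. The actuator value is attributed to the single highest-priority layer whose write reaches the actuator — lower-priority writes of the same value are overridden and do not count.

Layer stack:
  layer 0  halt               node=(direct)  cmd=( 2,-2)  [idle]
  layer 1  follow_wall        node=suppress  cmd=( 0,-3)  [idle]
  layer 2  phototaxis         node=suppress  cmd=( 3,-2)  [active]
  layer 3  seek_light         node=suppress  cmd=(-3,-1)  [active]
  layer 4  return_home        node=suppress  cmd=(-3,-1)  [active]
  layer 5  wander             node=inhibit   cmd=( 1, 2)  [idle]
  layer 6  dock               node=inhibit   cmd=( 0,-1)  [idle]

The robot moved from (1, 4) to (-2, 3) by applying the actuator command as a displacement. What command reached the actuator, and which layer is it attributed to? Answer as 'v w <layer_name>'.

displacement = (-2, 3) − (1, 4) = (-3, -1)
layer 0 (halt) idle — none
layer 1 (follow_wall) idle — unchanged: none
layer 2 (phototaxis) active — suppresses: (3, -2)
layer 3 (seek_light) active — suppresses: (-3, -1)
layer 4 (return_home) active — suppresses: (-3, -1)
layer 5 (wander) idle — unchanged: (-3, -1)
layer 6 (dock) idle — unchanged: (-3, -1)
→ actuator (-3, -1) — from layer 4 (return_home)

-3 -1 return_home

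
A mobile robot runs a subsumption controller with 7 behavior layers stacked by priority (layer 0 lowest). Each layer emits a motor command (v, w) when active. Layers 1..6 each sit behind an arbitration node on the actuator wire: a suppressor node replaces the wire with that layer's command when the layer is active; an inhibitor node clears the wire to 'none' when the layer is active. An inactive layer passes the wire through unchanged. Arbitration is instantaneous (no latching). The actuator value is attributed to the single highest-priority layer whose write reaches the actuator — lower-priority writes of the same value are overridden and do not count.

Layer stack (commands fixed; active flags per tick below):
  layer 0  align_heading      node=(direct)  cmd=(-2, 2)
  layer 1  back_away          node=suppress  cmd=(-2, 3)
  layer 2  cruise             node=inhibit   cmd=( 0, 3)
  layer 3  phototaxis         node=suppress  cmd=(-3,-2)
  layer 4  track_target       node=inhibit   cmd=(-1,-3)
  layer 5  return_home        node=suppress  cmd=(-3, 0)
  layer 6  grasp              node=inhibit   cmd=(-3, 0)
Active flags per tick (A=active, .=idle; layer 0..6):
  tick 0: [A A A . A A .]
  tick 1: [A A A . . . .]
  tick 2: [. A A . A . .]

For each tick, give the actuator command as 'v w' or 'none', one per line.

tick 0:
  [0] align_heading on; wire := (-2, 2)
  [1] back_away on (suppress); wire := (-2, 3)
  [2] cruise on (inhibit); wire := none
  [3] phototaxis off; pass none
  [4] track_target on (inhibit); wire := none
  [5] return_home on (suppress); wire := (-3, 0)
  [6] grasp off; pass (-3, 0)
  output (-3, 0)
tick 1:
  [0] align_heading on; wire := (-2, 2)
  [1] back_away on (suppress); wire := (-2, 3)
  [2] cruise on (inhibit); wire := none
  [3] phototaxis off; pass none
  [4] track_target off; pass none
  [5] return_home off; pass none
  [6] grasp off; pass none
  output none
tick 2:
  [0] align_heading off; wire := none
  [1] back_away on (suppress); wire := (-2, 3)
  [2] cruise on (inhibit); wire := none
  [3] phototaxis off; pass none
  [4] track_target on (inhibit); wire := none
  [5] return_home off; pass none
  [6] grasp off; pass none
  output none

-3 0
none
none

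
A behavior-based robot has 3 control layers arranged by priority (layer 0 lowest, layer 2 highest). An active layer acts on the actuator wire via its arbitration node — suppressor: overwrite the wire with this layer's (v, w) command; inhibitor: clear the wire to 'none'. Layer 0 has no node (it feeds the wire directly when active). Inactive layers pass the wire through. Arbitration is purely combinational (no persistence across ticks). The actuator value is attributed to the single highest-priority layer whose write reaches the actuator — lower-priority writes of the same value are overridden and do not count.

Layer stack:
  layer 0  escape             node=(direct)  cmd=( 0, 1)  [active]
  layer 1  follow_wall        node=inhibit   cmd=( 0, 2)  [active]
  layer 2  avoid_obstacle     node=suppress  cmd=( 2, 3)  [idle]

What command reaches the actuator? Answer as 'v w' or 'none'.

none

[0] escape on; wire := (0, 1)
[1] follow_wall on (inhibit); wire := none
[2] avoid_obstacle off; pass none
output none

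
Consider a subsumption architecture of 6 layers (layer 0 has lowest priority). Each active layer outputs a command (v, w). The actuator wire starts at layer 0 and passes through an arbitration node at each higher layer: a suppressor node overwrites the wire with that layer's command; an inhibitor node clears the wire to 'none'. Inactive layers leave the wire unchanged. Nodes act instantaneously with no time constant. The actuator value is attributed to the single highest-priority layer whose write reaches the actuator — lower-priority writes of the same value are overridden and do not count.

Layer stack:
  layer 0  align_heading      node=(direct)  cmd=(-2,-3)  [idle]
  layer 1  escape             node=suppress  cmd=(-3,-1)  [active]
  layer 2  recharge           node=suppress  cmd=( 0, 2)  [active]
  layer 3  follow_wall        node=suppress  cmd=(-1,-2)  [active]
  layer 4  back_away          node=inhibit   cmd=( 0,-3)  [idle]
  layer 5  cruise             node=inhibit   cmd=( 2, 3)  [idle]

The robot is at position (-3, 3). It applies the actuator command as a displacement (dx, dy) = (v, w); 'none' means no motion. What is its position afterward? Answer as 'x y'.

L0 align_heading: idle → wire = none
L1 escape: active, suppressor → wire = (-3, -1)
L2 recharge: active, suppressor → wire = (0, 2)
L3 follow_wall: active, suppressor → wire = (-1, -2)
L4 back_away: idle → wire stays (-1, -2)
L5 cruise: idle → wire stays (-1, -2)
actuator = (-1, -2)
position: (-3, 3) + (-1, -2) = (-4, 1)

-4 1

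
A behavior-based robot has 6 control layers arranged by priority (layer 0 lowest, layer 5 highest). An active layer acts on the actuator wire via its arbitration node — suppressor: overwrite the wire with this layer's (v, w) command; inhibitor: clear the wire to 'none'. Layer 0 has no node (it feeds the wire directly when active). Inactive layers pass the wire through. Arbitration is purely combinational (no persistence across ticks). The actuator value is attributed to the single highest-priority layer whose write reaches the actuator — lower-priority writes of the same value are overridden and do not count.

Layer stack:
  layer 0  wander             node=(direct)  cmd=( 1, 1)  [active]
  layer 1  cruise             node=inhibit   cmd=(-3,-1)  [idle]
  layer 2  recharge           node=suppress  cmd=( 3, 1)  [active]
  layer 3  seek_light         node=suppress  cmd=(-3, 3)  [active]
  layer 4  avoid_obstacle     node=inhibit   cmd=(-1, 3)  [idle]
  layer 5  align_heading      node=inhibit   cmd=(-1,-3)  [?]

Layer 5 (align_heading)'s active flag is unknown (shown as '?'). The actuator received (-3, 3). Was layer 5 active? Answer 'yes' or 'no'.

no

If layer 5 is active=yes:
  actuator would be none
If layer 5 is active=no:
  actuator would be (-3, 3)
Observed (-3, 3), so layer 5 was idle.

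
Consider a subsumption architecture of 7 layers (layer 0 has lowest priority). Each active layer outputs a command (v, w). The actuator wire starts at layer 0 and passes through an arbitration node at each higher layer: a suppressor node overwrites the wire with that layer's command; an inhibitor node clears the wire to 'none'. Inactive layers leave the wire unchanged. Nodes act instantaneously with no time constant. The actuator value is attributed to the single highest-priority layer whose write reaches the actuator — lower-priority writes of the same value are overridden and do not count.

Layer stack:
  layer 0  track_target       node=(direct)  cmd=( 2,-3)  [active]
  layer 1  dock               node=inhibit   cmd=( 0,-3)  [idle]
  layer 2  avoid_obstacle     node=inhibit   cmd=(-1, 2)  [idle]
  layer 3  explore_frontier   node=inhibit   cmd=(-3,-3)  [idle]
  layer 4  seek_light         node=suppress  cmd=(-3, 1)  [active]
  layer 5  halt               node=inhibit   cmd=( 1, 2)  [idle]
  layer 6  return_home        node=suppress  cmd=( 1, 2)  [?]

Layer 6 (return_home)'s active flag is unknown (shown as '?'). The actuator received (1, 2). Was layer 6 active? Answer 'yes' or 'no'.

If layer 6 is active=yes:
  actuator would be (1, 2)
If layer 6 is active=no:
  actuator would be (-3, 1)
Observed (1, 2), so layer 6 was active.

yes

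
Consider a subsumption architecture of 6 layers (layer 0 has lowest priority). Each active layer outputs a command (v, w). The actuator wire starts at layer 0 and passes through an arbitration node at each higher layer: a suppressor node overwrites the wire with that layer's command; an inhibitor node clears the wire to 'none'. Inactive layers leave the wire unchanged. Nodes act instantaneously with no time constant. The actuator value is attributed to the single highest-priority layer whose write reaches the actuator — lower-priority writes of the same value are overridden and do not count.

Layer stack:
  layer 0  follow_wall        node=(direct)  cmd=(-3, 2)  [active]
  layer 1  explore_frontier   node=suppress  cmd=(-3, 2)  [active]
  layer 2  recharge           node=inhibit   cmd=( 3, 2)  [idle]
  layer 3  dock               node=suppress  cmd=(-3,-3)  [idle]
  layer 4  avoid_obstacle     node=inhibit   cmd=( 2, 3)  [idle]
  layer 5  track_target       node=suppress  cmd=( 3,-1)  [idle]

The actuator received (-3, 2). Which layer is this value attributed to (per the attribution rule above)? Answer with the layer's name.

[0] follow_wall on; wire := (-3, 2)
[1] explore_frontier on (suppress); wire := (-3, 2)
[2] recharge off; pass (-3, 2)
[3] dock off; pass (-3, 2)
[4] avoid_obstacle off; pass (-3, 2)
[5] track_target off; pass (-3, 2)
output (-3, 2)
last writer: layer 1 = explore_frontier

explore_frontier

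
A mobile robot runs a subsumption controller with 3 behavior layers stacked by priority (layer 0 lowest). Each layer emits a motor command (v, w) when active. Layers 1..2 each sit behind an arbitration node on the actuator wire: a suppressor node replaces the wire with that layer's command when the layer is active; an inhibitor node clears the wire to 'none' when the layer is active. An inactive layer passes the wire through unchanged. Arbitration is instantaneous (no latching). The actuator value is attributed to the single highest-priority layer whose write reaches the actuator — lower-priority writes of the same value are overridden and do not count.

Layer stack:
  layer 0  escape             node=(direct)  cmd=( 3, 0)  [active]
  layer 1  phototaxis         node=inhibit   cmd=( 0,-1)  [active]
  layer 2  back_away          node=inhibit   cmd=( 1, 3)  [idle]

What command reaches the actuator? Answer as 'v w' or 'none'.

none

L0 escape: active, feeds wire = (3, 0)
L1 phototaxis: active, inhibitor → wire = none
L2 back_away: idle → wire stays none
actuator = none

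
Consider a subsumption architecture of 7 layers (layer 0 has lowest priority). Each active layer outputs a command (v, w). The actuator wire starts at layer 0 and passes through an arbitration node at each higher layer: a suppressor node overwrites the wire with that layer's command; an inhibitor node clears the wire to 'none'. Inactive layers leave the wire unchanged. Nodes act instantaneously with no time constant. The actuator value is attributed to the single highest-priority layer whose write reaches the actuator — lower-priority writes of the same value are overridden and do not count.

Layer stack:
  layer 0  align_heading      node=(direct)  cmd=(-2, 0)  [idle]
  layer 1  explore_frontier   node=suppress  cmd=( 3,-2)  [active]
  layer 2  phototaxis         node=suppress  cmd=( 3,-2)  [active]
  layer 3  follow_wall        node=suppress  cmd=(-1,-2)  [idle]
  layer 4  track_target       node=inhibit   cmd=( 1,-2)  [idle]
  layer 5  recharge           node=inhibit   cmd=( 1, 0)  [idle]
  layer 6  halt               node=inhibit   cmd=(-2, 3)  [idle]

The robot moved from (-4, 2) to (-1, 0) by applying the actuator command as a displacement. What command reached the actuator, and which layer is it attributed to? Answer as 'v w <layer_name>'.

displacement = (-1, 0) − (-4, 2) = (3, -2)
L0 align_heading: idle → wire = none
L1 explore_frontier: active, suppressor → wire = (3, -2)
L2 phototaxis: active, suppressor → wire = (3, -2)
L3 follow_wall: idle → wire stays (3, -2)
L4 track_target: idle → wire stays (3, -2)
L5 recharge: idle → wire stays (3, -2)
L6 halt: idle → wire stays (3, -2)
actuator = (3, -2) — from layer 2 (phototaxis)

3 -2 phototaxis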